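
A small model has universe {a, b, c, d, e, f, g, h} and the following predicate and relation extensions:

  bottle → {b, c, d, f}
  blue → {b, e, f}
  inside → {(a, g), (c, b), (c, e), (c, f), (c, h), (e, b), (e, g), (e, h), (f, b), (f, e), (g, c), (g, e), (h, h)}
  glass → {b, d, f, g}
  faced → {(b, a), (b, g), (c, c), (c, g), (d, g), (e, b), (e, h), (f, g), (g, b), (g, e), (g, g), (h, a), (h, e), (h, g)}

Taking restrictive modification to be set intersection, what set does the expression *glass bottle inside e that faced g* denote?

{f}

⟦inside e⟧ = {x : ⟨x, e⟩ ∈ ⟦inside⟧} = {c, f, g}
⟦that faced g⟧ = {x : ⟨x, g⟩ ∈ ⟦faced⟧} = {b, c, d, f, g, h}
⟦bottle⟧ = {b, c, d, f}
… ∩ ⟦inside e⟧ = {b, c, d, f} ∩ {c, f, g} = {c, f}
… ∩ ⟦that faced g⟧ = {c, f} ∩ {b, c, d, f, g, h} = {c, f}
… ∩ ⟦glass⟧ = {c, f} ∩ {b, d, f, g} = {f}
So ⟦glass bottle inside e that faced g⟧ = {f}.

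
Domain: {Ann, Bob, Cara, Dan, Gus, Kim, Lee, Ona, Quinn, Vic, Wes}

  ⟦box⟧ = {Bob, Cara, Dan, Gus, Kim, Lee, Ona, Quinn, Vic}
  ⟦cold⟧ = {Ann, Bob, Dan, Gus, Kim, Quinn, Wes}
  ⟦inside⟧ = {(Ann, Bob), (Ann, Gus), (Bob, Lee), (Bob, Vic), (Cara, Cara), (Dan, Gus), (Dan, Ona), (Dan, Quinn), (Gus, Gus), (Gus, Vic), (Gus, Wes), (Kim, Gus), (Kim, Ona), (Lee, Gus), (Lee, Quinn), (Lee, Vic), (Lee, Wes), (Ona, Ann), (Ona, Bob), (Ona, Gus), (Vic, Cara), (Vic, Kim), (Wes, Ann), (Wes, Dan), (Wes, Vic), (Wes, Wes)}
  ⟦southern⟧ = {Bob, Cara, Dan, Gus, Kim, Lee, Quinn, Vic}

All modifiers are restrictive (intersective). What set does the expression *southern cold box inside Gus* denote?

{Dan, Gus, Kim}

⟦inside Gus⟧ = {x : ⟨x, Gus⟩ ∈ ⟦inside⟧} = {Ann, Dan, Gus, Kim, Lee, Ona}
⟦box⟧ = {Bob, Cara, Dan, Gus, Kim, Lee, Ona, Quinn, Vic}
… ∩ ⟦inside Gus⟧ = {Bob, Cara, Dan, Gus, Kim, Lee, Ona, Quinn, Vic} ∩ {Ann, Dan, Gus, Kim, Lee, Ona} = {Dan, Gus, Kim, Lee, Ona}
… ∩ ⟦southern⟧ = {Dan, Gus, Kim, Lee, Ona} ∩ {Bob, Cara, Dan, Gus, Kim, Lee, Quinn, Vic} = {Dan, Gus, Kim, Lee}
… ∩ ⟦cold⟧ = {Dan, Gus, Kim, Lee} ∩ {Ann, Bob, Dan, Gus, Kim, Quinn, Wes} = {Dan, Gus, Kim}
So ⟦southern cold box inside Gus⟧ = {Dan, Gus, Kim}.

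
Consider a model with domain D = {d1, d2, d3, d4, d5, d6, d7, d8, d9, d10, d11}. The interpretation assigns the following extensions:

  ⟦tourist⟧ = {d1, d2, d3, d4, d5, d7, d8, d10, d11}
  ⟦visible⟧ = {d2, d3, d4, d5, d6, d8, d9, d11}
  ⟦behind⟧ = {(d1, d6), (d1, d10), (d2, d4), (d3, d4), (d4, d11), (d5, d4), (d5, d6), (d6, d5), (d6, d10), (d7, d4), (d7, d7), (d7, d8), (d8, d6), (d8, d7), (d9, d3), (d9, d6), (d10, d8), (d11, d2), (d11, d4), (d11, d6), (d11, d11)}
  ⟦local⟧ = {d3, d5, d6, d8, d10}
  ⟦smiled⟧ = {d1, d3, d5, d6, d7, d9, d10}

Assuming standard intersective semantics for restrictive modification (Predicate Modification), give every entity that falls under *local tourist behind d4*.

⟦behind d4⟧ = {x : ⟨x, d4⟩ ∈ ⟦behind⟧} = {d2, d3, d5, d7, d11}
⟦tourist⟧ = {d1, d2, d3, d4, d5, d7, d8, d10, d11}
… ∩ ⟦behind d4⟧ = {d1, d2, d3, d4, d5, d7, d8, d10, d11} ∩ {d2, d3, d5, d7, d11} = {d2, d3, d5, d7, d11}
… ∩ ⟦local⟧ = {d2, d3, d5, d7, d11} ∩ {d3, d5, d6, d8, d10} = {d3, d5}
So ⟦local tourist behind d4⟧ = {d3, d5}.

{d3, d5}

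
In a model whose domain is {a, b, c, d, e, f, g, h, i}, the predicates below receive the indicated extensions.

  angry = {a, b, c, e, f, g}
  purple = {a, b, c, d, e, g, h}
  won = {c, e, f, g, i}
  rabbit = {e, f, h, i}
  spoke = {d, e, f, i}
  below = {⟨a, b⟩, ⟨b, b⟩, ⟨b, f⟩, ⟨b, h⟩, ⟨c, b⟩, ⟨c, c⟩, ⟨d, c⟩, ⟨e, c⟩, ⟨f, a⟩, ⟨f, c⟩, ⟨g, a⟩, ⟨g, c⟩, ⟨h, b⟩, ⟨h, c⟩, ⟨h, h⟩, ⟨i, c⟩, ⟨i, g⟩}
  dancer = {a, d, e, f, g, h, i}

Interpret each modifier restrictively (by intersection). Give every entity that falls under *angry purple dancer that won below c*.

⟦that won⟧ = ⟦won⟧ = {c, e, f, g, i}
⟦below c⟧ = {x : ⟨x, c⟩ ∈ ⟦below⟧} = {c, d, e, f, g, h, i}
⟦dancer⟧ = {a, d, e, f, g, h, i}
… ∩ ⟦that won⟧ = {a, d, e, f, g, h, i} ∩ {c, e, f, g, i} = {e, f, g, i}
… ∩ ⟦below c⟧ = {e, f, g, i} ∩ {c, d, e, f, g, h, i} = {e, f, g, i}
… ∩ ⟦angry⟧ = {e, f, g, i} ∩ {a, b, c, e, f, g} = {e, f, g}
… ∩ ⟦purple⟧ = {e, f, g} ∩ {a, b, c, d, e, g, h} = {e, g}
So ⟦angry purple dancer that won below c⟧ = {e, g}.

{e, g}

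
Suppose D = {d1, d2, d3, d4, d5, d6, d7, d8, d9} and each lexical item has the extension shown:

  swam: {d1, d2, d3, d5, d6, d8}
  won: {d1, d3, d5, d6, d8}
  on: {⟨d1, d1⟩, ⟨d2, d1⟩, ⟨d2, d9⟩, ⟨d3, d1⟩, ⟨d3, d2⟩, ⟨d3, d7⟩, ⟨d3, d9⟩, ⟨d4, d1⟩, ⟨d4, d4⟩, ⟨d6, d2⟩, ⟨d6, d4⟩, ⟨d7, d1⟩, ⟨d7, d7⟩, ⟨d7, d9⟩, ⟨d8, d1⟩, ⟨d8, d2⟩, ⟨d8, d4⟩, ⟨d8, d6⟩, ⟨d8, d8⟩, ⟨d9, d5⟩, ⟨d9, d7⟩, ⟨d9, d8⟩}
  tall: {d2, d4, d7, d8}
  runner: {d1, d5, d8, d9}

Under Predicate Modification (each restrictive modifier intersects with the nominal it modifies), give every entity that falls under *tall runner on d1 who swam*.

{d8}

⟦on d1⟧ = {x : ⟨x, d1⟩ ∈ ⟦on⟧} = {d1, d2, d3, d4, d7, d8}
⟦who swam⟧ = ⟦swam⟧ = {d1, d2, d3, d5, d6, d8}
⟦runner⟧ = {d1, d5, d8, d9}
… ∩ ⟦on d1⟧ = {d1, d5, d8, d9} ∩ {d1, d2, d3, d4, d7, d8} = {d1, d8}
… ∩ ⟦who swam⟧ = {d1, d8} ∩ {d1, d2, d3, d5, d6, d8} = {d1, d8}
… ∩ ⟦tall⟧ = {d1, d8} ∩ {d2, d4, d7, d8} = {d8}
So ⟦tall runner on d1 who swam⟧ = {d8}.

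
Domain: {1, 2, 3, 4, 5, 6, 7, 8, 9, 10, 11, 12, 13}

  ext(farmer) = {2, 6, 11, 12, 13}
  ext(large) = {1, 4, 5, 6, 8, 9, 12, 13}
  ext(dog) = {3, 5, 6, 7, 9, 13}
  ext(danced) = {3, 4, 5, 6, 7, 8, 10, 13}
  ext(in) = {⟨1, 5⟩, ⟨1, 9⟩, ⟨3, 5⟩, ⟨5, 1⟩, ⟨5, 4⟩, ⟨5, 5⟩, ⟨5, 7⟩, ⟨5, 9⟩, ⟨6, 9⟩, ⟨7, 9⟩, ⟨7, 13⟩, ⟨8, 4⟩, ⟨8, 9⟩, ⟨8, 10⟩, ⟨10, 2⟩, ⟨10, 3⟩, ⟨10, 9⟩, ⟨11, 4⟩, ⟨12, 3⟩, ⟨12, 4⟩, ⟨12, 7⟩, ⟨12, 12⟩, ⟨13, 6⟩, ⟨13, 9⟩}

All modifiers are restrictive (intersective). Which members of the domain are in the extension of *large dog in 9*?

⟦in 9⟧ = {x : ⟨x, 9⟩ ∈ ⟦in⟧} = {1, 5, 6, 7, 8, 10, 13}
⟦dog⟧ = {3, 5, 6, 7, 9, 13}
… ∩ ⟦in 9⟧ = {3, 5, 6, 7, 9, 13} ∩ {1, 5, 6, 7, 8, 10, 13} = {5, 6, 7, 13}
… ∩ ⟦large⟧ = {5, 6, 7, 13} ∩ {1, 4, 5, 6, 8, 9, 12, 13} = {5, 6, 13}
So ⟦large dog in 9⟧ = {5, 6, 13}.

{5, 6, 13}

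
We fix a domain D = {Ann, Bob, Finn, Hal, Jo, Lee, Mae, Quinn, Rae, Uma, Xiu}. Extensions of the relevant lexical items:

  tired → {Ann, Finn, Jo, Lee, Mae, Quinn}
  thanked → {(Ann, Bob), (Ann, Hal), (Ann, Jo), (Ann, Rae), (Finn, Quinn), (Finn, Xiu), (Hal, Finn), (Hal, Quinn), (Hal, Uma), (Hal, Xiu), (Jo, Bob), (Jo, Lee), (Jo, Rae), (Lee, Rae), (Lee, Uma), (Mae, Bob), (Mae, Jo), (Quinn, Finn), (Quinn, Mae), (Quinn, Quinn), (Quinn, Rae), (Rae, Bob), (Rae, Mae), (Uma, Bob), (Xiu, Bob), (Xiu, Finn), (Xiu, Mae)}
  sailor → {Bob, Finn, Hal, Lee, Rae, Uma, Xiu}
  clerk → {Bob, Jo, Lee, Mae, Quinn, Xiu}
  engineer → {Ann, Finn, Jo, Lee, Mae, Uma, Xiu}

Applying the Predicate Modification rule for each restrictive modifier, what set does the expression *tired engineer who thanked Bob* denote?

{Ann, Jo, Mae}

⟦who thanked Bob⟧ = {x : ⟨x, Bob⟩ ∈ ⟦thanked⟧} = {Ann, Jo, Mae, Rae, Uma, Xiu}
⟦engineer⟧ = {Ann, Finn, Jo, Lee, Mae, Uma, Xiu}
… ∩ ⟦who thanked Bob⟧ = {Ann, Finn, Jo, Lee, Mae, Uma, Xiu} ∩ {Ann, Jo, Mae, Rae, Uma, Xiu} = {Ann, Jo, Mae, Uma, Xiu}
… ∩ ⟦tired⟧ = {Ann, Jo, Mae, Uma, Xiu} ∩ {Ann, Finn, Jo, Lee, Mae, Quinn} = {Ann, Jo, Mae}
So ⟦tired engineer who thanked Bob⟧ = {Ann, Jo, Mae}.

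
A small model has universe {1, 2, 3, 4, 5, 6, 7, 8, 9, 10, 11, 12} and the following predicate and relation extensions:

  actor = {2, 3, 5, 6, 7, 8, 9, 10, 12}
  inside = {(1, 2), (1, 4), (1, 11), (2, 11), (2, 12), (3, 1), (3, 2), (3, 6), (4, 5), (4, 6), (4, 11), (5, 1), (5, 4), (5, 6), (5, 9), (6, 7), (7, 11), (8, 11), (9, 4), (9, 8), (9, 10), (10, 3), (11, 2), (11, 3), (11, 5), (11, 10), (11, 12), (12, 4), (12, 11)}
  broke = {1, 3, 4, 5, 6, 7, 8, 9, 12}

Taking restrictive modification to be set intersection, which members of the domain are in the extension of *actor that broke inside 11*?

⟦that broke⟧ = ⟦broke⟧ = {1, 3, 4, 5, 6, 7, 8, 9, 12}
⟦inside 11⟧ = {x : ⟨x, 11⟩ ∈ ⟦inside⟧} = {1, 2, 4, 7, 8, 12}
⟦actor⟧ = {2, 3, 5, 6, 7, 8, 9, 10, 12}
… ∩ ⟦that broke⟧ = {2, 3, 5, 6, 7, 8, 9, 10, 12} ∩ {1, 3, 4, 5, 6, 7, 8, 9, 12} = {3, 5, 6, 7, 8, 9, 12}
… ∩ ⟦inside 11⟧ = {3, 5, 6, 7, 8, 9, 12} ∩ {1, 2, 4, 7, 8, 12} = {7, 8, 12}
So ⟦actor that broke inside 11⟧ = {7, 8, 12}.

{7, 8, 12}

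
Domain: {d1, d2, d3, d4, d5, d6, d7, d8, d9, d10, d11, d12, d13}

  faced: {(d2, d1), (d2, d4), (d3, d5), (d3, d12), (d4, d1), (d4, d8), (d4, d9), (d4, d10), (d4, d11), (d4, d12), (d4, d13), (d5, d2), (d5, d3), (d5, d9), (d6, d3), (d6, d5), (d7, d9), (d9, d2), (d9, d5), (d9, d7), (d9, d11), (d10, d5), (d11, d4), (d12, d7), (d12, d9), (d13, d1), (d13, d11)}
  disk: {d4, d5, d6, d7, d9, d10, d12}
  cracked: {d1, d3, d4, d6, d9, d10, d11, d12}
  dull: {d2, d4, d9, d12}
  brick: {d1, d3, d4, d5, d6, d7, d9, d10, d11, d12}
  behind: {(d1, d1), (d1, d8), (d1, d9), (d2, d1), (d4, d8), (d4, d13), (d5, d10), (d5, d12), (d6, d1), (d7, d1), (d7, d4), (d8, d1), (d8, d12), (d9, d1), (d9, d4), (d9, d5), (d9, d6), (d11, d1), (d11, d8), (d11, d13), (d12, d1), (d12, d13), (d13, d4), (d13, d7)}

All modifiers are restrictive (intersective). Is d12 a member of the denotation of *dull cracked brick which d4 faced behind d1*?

⟦which d4 faced⟧ = {x : ⟨d4, x⟩ ∈ ⟦faced⟧} = {d1, d8, d9, d10, d11, d12, d13}
⟦behind d1⟧ = {x : ⟨x, d1⟩ ∈ ⟦behind⟧} = {d1, d2, d6, d7, d8, d9, d11, d12}
⟦brick⟧ = {d1, d3, d4, d5, d6, d7, d9, d10, d11, d12}
… ∩ ⟦which d4 faced⟧ = {d1, d3, d4, d5, d6, d7, d9, d10, d11, d12} ∩ {d1, d8, d9, d10, d11, d12, d13} = {d1, d9, d10, d11, d12}
… ∩ ⟦behind d1⟧ = {d1, d9, d10, d11, d12} ∩ {d1, d2, d6, d7, d8, d9, d11, d12} = {d1, d9, d11, d12}
… ∩ ⟦dull⟧ = {d1, d9, d11, d12} ∩ {d2, d4, d9, d12} = {d9, d12}
… ∩ ⟦cracked⟧ = {d9, d12} ∩ {d1, d3, d4, d6, d9, d10, d11, d12} = {d9, d12}
⟦dull cracked brick which d4 faced behind d1⟧ = {d9, d12}; d12 ∈ this set.

yes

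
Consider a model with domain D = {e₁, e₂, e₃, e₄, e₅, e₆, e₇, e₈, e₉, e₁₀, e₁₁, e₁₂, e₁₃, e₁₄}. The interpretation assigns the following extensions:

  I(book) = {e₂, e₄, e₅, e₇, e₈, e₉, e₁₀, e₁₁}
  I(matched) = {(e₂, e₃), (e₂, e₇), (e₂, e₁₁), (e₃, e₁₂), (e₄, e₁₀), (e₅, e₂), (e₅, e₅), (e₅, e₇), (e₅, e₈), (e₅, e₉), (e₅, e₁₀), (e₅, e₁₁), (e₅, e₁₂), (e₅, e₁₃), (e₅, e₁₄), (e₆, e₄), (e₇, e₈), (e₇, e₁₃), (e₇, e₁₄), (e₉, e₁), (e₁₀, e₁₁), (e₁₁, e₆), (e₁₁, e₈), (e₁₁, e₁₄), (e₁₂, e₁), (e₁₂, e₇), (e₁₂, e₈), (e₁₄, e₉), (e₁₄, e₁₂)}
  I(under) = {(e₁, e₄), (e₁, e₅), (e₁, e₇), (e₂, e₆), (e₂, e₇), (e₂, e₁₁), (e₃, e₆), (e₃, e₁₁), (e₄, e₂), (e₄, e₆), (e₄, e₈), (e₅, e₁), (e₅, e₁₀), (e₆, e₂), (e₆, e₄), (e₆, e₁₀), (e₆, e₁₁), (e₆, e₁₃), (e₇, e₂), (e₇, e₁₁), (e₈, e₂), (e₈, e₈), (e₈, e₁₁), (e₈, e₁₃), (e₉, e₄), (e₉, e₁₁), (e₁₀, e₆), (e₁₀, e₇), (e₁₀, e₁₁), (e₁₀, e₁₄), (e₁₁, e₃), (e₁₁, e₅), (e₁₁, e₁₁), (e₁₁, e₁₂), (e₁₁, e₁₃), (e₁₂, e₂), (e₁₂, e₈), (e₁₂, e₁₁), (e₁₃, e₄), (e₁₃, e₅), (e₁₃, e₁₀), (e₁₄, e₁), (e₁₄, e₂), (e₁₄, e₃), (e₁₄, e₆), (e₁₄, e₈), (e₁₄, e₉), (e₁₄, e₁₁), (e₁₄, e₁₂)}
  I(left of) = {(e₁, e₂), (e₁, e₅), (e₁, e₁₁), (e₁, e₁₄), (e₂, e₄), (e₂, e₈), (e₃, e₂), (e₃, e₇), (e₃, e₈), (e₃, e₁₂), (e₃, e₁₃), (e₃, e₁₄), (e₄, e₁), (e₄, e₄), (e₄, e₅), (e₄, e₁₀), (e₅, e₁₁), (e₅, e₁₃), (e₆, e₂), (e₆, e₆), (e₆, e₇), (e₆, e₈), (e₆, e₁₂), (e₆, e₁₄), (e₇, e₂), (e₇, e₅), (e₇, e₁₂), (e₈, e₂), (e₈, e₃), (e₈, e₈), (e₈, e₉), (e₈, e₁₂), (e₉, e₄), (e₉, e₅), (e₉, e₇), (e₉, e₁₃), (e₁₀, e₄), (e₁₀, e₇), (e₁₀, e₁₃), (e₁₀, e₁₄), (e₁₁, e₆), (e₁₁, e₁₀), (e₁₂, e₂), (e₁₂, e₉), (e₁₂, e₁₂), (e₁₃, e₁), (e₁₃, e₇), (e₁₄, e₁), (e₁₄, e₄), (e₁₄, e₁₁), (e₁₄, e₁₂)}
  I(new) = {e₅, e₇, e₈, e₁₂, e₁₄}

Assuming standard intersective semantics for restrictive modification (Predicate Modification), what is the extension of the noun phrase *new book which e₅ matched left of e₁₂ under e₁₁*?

⟦which e₅ matched⟧ = {x : ⟨e₅, x⟩ ∈ ⟦matched⟧} = {e₂, e₅, e₇, e₈, e₉, e₁₀, e₁₁, e₁₂, e₁₃, e₁₄}
⟦left of e₁₂⟧ = {x : ⟨x, e₁₂⟩ ∈ ⟦left of⟧} = {e₃, e₆, e₇, e₈, e₁₂, e₁₄}
⟦under e₁₁⟧ = {x : ⟨x, e₁₁⟩ ∈ ⟦under⟧} = {e₂, e₃, e₆, e₇, e₈, e₉, e₁₀, e₁₁, e₁₂, e₁₄}
⟦book⟧ = {e₂, e₄, e₅, e₇, e₈, e₉, e₁₀, e₁₁}
… ∩ ⟦which e₅ matched⟧ = {e₂, e₄, e₅, e₇, e₈, e₉, e₁₀, e₁₁} ∩ {e₂, e₅, e₇, e₈, e₉, e₁₀, e₁₁, e₁₂, e₁₃, e₁₄} = {e₂, e₅, e₇, e₈, e₉, e₁₀, e₁₁}
… ∩ ⟦left of e₁₂⟧ = {e₂, e₅, e₇, e₈, e₉, e₁₀, e₁₁} ∩ {e₃, e₆, e₇, e₈, e₁₂, e₁₄} = {e₇, e₈}
… ∩ ⟦under e₁₁⟧ = {e₇, e₈} ∩ {e₂, e₃, e₆, e₇, e₈, e₉, e₁₀, e₁₁, e₁₂, e₁₄} = {e₇, e₈}
… ∩ ⟦new⟧ = {e₇, e₈} ∩ {e₅, e₇, e₈, e₁₂, e₁₄} = {e₇, e₈}
So ⟦new book which e₅ matched left of e₁₂ under e₁₁⟧ = {e₇, e₈}.

{e₇, e₈}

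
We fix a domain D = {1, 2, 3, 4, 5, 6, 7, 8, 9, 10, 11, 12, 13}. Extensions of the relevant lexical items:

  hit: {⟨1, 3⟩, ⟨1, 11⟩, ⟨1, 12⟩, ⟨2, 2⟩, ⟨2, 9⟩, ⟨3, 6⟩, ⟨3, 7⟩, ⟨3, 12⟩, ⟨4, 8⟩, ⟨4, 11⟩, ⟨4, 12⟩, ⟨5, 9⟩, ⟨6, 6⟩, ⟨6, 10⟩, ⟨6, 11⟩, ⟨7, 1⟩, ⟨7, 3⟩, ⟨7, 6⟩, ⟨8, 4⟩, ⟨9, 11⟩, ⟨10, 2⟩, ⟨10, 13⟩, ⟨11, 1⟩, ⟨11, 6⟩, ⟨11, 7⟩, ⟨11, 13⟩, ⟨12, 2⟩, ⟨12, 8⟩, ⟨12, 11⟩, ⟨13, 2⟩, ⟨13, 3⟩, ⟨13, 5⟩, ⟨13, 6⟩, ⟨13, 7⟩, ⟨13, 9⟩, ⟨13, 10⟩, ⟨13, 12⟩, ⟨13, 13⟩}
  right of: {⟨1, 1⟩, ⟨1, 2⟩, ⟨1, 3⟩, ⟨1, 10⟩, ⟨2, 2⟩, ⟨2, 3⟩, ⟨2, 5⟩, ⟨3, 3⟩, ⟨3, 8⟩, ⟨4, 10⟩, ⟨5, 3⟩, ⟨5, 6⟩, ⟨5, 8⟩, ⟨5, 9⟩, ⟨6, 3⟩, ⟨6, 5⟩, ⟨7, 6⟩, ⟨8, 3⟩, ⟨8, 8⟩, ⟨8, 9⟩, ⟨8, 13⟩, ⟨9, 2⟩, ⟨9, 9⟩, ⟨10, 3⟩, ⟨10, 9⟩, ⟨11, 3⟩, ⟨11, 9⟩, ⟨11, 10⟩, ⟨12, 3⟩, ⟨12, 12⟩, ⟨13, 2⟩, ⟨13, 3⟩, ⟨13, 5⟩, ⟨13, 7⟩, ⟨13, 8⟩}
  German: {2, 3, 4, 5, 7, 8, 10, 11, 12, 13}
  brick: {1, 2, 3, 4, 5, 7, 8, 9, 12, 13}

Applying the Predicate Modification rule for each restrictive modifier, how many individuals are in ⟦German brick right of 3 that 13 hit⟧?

⟦right of 3⟧ = {x : ⟨x, 3⟩ ∈ ⟦right of⟧} = {1, 2, 3, 5, 6, 8, 10, 11, 12, 13}
⟦that 13 hit⟧ = {x : ⟨13, x⟩ ∈ ⟦hit⟧} = {2, 3, 5, 6, 7, 9, 10, 12, 13}
⟦brick⟧ = {1, 2, 3, 4, 5, 7, 8, 9, 12, 13}
… ∩ ⟦right of 3⟧ = {1, 2, 3, 4, 5, 7, 8, 9, 12, 13} ∩ {1, 2, 3, 5, 6, 8, 10, 11, 12, 13} = {1, 2, 3, 5, 8, 12, 13}
… ∩ ⟦that 13 hit⟧ = {1, 2, 3, 5, 8, 12, 13} ∩ {2, 3, 5, 6, 7, 9, 10, 12, 13} = {2, 3, 5, 12, 13}
… ∩ ⟦German⟧ = {2, 3, 5, 12, 13} ∩ {2, 3, 4, 5, 7, 8, 10, 11, 12, 13} = {2, 3, 5, 12, 13}
⟦German brick right of 3 that 13 hit⟧ = {2, 3, 5, 12, 13}, so the cardinality is 5.

5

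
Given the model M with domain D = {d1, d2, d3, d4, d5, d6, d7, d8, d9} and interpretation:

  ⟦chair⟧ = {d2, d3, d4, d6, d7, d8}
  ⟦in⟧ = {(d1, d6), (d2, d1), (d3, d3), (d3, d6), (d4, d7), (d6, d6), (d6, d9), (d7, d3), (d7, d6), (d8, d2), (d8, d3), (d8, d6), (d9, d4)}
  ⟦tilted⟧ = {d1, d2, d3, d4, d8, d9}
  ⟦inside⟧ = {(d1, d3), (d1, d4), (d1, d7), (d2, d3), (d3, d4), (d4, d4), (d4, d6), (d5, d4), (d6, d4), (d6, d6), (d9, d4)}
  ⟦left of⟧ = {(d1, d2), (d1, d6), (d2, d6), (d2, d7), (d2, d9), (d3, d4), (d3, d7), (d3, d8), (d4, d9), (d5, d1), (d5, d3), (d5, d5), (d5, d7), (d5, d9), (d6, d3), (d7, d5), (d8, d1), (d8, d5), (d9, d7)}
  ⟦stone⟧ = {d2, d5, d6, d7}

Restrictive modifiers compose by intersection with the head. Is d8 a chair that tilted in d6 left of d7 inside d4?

no

⟦that tilted⟧ = ⟦tilted⟧ = {d1, d2, d3, d4, d8, d9}
⟦in d6⟧ = {x : ⟨x, d6⟩ ∈ ⟦in⟧} = {d1, d3, d6, d7, d8}
⟦left of d7⟧ = {x : ⟨x, d7⟩ ∈ ⟦left of⟧} = {d2, d3, d5, d9}
⟦inside d4⟧ = {x : ⟨x, d4⟩ ∈ ⟦inside⟧} = {d1, d3, d4, d5, d6, d9}
⟦chair⟧ = {d2, d3, d4, d6, d7, d8}
… ∩ ⟦that tilted⟧ = {d2, d3, d4, d6, d7, d8} ∩ {d1, d2, d3, d4, d8, d9} = {d2, d3, d4, d8}
… ∩ ⟦in d6⟧ = {d2, d3, d4, d8} ∩ {d1, d3, d6, d7, d8} = {d3, d8}
… ∩ ⟦left of d7⟧ = {d3, d8} ∩ {d2, d3, d5, d9} = {d3}
… ∩ ⟦inside d4⟧ = {d3} ∩ {d1, d3, d4, d5, d6, d9} = {d3}
⟦chair that tilted in d6 left of d7 inside d4⟧ = {d3}; d8 ∉ this set.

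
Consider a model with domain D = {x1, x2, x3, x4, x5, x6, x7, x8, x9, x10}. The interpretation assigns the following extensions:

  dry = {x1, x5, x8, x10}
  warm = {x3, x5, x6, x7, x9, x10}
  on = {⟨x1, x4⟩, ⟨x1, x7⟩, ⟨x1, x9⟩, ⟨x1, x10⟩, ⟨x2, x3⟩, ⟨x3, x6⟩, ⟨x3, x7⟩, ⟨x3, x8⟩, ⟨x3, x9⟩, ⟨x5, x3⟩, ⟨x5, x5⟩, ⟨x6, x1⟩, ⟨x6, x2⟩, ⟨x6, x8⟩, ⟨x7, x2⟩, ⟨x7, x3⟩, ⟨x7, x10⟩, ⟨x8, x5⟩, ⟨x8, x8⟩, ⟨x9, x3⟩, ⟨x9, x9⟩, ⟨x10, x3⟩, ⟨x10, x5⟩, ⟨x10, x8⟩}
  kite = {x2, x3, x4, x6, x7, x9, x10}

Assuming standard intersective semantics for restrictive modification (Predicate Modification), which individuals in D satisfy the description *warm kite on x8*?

⟦on x8⟧ = {x : ⟨x, x8⟩ ∈ ⟦on⟧} = {x3, x6, x8, x10}
⟦kite⟧ = {x2, x3, x4, x6, x7, x9, x10}
… ∩ ⟦on x8⟧ = {x2, x3, x4, x6, x7, x9, x10} ∩ {x3, x6, x8, x10} = {x3, x6, x10}
… ∩ ⟦warm⟧ = {x3, x6, x10} ∩ {x3, x5, x6, x7, x9, x10} = {x3, x6, x10}
So ⟦warm kite on x8⟧ = {x3, x6, x10}.

{x3, x6, x10}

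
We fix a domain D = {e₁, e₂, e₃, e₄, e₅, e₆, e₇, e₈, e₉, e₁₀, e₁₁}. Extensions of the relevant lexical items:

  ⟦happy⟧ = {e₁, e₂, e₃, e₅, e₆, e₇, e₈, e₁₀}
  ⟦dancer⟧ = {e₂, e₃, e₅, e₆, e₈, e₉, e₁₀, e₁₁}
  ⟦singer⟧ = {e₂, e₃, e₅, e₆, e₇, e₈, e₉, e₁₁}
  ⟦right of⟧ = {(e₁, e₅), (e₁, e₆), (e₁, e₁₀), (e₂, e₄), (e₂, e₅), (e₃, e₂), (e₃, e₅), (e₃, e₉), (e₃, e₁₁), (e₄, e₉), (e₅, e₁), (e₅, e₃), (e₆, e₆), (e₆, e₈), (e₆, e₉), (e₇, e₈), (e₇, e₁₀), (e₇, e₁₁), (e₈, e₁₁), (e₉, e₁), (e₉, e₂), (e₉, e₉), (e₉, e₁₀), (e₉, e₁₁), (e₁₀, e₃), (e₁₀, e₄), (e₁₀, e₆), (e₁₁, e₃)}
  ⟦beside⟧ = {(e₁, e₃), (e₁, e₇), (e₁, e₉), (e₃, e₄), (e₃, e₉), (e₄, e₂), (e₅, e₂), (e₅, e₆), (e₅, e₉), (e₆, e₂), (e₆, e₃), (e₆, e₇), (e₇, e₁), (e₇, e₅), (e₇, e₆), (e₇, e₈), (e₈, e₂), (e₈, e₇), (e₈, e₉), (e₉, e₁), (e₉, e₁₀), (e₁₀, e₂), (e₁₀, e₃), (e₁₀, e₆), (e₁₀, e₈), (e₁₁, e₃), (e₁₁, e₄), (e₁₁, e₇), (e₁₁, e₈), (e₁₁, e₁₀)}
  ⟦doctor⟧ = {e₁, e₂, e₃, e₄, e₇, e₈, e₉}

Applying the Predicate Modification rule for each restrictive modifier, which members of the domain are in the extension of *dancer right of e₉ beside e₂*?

⟦right of e₉⟧ = {x : ⟨x, e₉⟩ ∈ ⟦right of⟧} = {e₃, e₄, e₆, e₉}
⟦beside e₂⟧ = {x : ⟨x, e₂⟩ ∈ ⟦beside⟧} = {e₄, e₅, e₆, e₈, e₁₀}
⟦dancer⟧ = {e₂, e₃, e₅, e₆, e₈, e₉, e₁₀, e₁₁}
… ∩ ⟦right of e₉⟧ = {e₂, e₃, e₅, e₆, e₈, e₉, e₁₀, e₁₁} ∩ {e₃, e₄, e₆, e₉} = {e₃, e₆, e₉}
… ∩ ⟦beside e₂⟧ = {e₃, e₆, e₉} ∩ {e₄, e₅, e₆, e₈, e₁₀} = {e₆}
So ⟦dancer right of e₉ beside e₂⟧ = {e₆}.

{e₆}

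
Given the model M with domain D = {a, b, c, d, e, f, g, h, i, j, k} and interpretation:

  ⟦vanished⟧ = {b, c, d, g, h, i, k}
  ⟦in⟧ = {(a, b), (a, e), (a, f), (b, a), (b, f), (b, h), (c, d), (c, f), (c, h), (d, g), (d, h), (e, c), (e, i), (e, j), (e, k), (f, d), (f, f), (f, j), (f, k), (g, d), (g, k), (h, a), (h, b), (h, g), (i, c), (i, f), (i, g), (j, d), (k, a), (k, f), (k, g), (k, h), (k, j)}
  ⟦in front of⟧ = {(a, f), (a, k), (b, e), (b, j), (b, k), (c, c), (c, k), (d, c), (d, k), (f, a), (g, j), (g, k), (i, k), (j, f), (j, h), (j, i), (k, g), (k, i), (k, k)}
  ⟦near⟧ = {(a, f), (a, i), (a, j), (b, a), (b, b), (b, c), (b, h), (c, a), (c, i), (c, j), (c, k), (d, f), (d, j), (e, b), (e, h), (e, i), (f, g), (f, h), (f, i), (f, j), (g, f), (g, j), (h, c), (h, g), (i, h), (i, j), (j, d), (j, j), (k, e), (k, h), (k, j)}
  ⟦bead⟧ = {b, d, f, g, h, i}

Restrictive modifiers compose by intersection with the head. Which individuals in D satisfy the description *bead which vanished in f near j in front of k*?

{i}

⟦which vanished⟧ = ⟦vanished⟧ = {b, c, d, g, h, i, k}
⟦in f⟧ = {x : ⟨x, f⟩ ∈ ⟦in⟧} = {a, b, c, f, i, k}
⟦near j⟧ = {x : ⟨x, j⟩ ∈ ⟦near⟧} = {a, c, d, f, g, i, j, k}
⟦in front of k⟧ = {x : ⟨x, k⟩ ∈ ⟦in front of⟧} = {a, b, c, d, g, i, k}
⟦bead⟧ = {b, d, f, g, h, i}
… ∩ ⟦which vanished⟧ = {b, d, f, g, h, i} ∩ {b, c, d, g, h, i, k} = {b, d, g, h, i}
… ∩ ⟦in f⟧ = {b, d, g, h, i} ∩ {a, b, c, f, i, k} = {b, i}
… ∩ ⟦near j⟧ = {b, i} ∩ {a, c, d, f, g, i, j, k} = {i}
… ∩ ⟦in front of k⟧ = {i} ∩ {a, b, c, d, g, i, k} = {i}
So ⟦bead which vanished in f near j in front of k⟧ = {i}.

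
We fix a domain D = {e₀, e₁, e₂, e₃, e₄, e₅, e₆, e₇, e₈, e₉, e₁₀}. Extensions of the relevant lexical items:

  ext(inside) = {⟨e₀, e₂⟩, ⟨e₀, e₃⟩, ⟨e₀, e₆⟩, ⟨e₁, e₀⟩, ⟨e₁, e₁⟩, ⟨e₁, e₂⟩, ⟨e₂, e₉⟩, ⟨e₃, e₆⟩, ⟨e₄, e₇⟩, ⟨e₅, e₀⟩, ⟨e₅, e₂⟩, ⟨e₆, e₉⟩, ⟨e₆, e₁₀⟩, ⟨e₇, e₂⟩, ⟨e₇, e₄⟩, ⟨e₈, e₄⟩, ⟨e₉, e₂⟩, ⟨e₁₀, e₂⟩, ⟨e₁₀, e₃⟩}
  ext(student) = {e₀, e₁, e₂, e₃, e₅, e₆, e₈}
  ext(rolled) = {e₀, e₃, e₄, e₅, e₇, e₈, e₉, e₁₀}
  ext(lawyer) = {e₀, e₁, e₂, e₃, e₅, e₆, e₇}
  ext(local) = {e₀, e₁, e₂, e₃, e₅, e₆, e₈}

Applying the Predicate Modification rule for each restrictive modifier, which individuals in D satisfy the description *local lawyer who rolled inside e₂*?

{e₀, e₅}

⟦who rolled⟧ = ⟦rolled⟧ = {e₀, e₃, e₄, e₅, e₇, e₈, e₉, e₁₀}
⟦inside e₂⟧ = {x : ⟨x, e₂⟩ ∈ ⟦inside⟧} = {e₀, e₁, e₅, e₇, e₉, e₁₀}
⟦lawyer⟧ = {e₀, e₁, e₂, e₃, e₅, e₆, e₇}
… ∩ ⟦who rolled⟧ = {e₀, e₁, e₂, e₃, e₅, e₆, e₇} ∩ {e₀, e₃, e₄, e₅, e₇, e₈, e₉, e₁₀} = {e₀, e₃, e₅, e₇}
… ∩ ⟦inside e₂⟧ = {e₀, e₃, e₅, e₇} ∩ {e₀, e₁, e₅, e₇, e₉, e₁₀} = {e₀, e₅, e₇}
… ∩ ⟦local⟧ = {e₀, e₅, e₇} ∩ {e₀, e₁, e₂, e₃, e₅, e₆, e₈} = {e₀, e₅}
So ⟦local lawyer who rolled inside e₂⟧ = {e₀, e₅}.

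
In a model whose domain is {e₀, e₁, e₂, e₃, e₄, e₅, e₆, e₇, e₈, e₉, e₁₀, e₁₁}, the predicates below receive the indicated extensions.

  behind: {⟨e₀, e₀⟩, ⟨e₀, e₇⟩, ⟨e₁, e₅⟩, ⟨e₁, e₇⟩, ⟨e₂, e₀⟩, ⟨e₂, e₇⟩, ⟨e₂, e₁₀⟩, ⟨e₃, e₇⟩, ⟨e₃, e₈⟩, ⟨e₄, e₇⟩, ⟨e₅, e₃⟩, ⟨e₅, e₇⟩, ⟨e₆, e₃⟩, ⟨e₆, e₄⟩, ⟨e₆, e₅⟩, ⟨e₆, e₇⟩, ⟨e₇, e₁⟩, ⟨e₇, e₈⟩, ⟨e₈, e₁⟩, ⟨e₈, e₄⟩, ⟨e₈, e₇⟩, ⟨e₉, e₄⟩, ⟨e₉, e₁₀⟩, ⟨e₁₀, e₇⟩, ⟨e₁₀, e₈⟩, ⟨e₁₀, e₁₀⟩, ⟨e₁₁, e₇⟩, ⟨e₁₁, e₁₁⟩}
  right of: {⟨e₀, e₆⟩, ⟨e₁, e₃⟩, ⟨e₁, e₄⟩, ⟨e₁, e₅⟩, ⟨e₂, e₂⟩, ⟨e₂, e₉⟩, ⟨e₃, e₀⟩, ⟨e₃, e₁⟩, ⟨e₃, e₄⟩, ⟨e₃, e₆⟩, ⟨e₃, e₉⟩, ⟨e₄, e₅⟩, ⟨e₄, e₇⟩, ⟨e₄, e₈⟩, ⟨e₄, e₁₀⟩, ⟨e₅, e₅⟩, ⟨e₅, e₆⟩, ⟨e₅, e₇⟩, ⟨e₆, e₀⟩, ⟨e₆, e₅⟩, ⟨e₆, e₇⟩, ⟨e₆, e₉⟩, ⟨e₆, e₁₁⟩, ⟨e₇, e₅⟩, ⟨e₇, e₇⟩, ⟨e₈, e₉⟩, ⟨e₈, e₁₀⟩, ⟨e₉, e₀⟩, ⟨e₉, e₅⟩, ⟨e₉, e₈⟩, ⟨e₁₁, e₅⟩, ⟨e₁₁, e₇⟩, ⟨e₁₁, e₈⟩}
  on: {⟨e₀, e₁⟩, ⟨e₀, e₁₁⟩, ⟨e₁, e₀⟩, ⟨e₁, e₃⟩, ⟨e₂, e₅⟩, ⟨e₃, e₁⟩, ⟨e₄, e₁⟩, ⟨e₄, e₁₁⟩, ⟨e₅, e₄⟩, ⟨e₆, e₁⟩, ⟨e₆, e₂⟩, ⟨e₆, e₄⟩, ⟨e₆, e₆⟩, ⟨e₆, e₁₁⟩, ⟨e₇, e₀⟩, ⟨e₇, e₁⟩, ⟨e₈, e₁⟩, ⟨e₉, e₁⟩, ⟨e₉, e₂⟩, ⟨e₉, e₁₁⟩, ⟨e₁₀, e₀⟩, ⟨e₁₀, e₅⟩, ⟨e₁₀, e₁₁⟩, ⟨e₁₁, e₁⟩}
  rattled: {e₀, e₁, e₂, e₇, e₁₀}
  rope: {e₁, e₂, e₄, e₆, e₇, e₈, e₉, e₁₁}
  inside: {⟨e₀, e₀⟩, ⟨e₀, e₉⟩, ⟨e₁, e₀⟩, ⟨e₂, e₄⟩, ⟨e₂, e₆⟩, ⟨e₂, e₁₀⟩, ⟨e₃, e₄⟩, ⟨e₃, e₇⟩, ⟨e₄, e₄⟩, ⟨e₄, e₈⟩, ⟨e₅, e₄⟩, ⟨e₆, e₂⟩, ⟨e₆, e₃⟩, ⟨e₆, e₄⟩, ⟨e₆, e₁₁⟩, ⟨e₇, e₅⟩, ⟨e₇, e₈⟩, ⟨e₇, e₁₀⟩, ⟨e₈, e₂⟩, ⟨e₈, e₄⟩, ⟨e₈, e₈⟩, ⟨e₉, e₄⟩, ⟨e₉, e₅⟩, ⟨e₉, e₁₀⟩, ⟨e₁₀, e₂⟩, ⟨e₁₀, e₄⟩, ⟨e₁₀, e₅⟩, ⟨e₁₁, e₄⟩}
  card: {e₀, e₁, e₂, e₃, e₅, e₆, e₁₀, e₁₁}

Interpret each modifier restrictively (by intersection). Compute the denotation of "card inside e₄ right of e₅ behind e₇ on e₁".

⟦inside e₄⟧ = {x : ⟨x, e₄⟩ ∈ ⟦inside⟧} = {e₂, e₃, e₄, e₅, e₆, e₈, e₉, e₁₀, e₁₁}
⟦right of e₅⟧ = {x : ⟨x, e₅⟩ ∈ ⟦right of⟧} = {e₁, e₄, e₅, e₆, e₇, e₉, e₁₁}
⟦behind e₇⟧ = {x : ⟨x, e₇⟩ ∈ ⟦behind⟧} = {e₀, e₁, e₂, e₃, e₄, e₅, e₆, e₈, e₁₀, e₁₁}
⟦on e₁⟧ = {x : ⟨x, e₁⟩ ∈ ⟦on⟧} = {e₀, e₃, e₄, e₆, e₇, e₈, e₉, e₁₁}
⟦card⟧ = {e₀, e₁, e₂, e₃, e₅, e₆, e₁₀, e₁₁}
… ∩ ⟦inside e₄⟧ = {e₀, e₁, e₂, e₃, e₅, e₆, e₁₀, e₁₁} ∩ {e₂, e₃, e₄, e₅, e₆, e₈, e₉, e₁₀, e₁₁} = {e₂, e₃, e₅, e₆, e₁₀, e₁₁}
… ∩ ⟦right of e₅⟧ = {e₂, e₃, e₅, e₆, e₁₀, e₁₁} ∩ {e₁, e₄, e₅, e₆, e₇, e₉, e₁₁} = {e₅, e₆, e₁₁}
… ∩ ⟦behind e₇⟧ = {e₅, e₆, e₁₁} ∩ {e₀, e₁, e₂, e₃, e₄, e₅, e₆, e₈, e₁₀, e₁₁} = {e₅, e₆, e₁₁}
… ∩ ⟦on e₁⟧ = {e₅, e₆, e₁₁} ∩ {e₀, e₃, e₄, e₆, e₇, e₈, e₉, e₁₁} = {e₆, e₁₁}
So ⟦card inside e₄ right of e₅ behind e₇ on e₁⟧ = {e₆, e₁₁}.

{e₆, e₁₁}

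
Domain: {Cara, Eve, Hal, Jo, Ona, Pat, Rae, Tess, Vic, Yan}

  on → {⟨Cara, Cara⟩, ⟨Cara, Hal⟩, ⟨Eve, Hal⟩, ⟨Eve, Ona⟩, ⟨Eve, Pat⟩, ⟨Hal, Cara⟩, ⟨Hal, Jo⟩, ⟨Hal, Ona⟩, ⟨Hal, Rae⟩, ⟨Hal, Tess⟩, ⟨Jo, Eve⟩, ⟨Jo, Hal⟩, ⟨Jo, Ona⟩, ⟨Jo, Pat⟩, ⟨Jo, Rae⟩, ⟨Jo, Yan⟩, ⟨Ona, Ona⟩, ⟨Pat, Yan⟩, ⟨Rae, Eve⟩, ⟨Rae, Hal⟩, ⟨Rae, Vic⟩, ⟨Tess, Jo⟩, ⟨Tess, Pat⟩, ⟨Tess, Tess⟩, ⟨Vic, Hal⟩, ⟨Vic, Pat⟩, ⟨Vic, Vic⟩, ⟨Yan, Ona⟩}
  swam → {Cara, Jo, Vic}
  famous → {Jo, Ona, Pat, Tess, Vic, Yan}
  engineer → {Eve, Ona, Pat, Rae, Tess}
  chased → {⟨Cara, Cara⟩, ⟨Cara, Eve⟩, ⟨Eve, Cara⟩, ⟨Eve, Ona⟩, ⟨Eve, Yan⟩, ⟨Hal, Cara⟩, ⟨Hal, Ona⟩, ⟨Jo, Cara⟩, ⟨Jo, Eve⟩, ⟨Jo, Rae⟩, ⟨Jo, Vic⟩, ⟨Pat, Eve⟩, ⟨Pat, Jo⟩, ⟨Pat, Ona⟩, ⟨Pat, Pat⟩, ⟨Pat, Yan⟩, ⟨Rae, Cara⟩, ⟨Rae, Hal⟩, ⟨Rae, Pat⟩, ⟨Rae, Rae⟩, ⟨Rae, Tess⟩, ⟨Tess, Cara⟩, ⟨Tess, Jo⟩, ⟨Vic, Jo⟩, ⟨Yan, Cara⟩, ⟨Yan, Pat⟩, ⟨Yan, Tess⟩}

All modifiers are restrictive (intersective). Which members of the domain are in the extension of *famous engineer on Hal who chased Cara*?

⟦on Hal⟧ = {x : ⟨x, Hal⟩ ∈ ⟦on⟧} = {Cara, Eve, Jo, Rae, Vic}
⟦who chased Cara⟧ = {x : ⟨x, Cara⟩ ∈ ⟦chased⟧} = {Cara, Eve, Hal, Jo, Rae, Tess, Yan}
⟦engineer⟧ = {Eve, Ona, Pat, Rae, Tess}
… ∩ ⟦on Hal⟧ = {Eve, Ona, Pat, Rae, Tess} ∩ {Cara, Eve, Jo, Rae, Vic} = {Eve, Rae}
… ∩ ⟦who chased Cara⟧ = {Eve, Rae} ∩ {Cara, Eve, Hal, Jo, Rae, Tess, Yan} = {Eve, Rae}
… ∩ ⟦famous⟧ = {Eve, Rae} ∩ {Jo, Ona, Pat, Tess, Vic, Yan} = ∅
So ⟦famous engineer on Hal who chased Cara⟧ = {}.

{}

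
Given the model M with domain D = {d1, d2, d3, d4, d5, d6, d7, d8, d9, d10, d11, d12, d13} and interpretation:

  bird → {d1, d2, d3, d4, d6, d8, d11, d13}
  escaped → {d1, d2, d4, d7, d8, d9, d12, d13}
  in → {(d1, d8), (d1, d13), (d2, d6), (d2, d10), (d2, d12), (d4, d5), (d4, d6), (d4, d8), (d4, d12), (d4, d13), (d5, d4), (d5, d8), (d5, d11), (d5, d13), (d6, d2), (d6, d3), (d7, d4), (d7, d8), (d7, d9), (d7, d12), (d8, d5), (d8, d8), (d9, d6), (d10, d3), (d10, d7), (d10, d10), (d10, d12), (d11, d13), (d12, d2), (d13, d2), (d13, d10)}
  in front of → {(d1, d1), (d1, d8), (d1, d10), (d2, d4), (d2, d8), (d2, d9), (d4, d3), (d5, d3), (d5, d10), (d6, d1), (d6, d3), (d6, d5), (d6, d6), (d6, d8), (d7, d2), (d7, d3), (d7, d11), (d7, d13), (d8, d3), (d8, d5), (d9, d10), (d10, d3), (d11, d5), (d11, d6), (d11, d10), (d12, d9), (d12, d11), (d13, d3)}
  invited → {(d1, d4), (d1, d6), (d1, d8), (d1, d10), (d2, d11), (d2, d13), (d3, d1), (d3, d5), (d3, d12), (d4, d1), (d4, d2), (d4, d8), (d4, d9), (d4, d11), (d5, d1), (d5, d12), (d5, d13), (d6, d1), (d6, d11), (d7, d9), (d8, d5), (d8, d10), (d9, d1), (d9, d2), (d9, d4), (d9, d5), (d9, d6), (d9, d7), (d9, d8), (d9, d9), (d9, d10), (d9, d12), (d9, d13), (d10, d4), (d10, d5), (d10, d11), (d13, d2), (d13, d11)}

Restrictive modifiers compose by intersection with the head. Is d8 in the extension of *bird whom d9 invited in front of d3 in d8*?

yes

⟦whom d9 invited⟧ = {x : ⟨d9, x⟩ ∈ ⟦invited⟧} = {d1, d2, d4, d5, d6, d7, d8, d9, d10, d12, d13}
⟦in front of d3⟧ = {x : ⟨x, d3⟩ ∈ ⟦in front of⟧} = {d4, d5, d6, d7, d8, d10, d13}
⟦in d8⟧ = {x : ⟨x, d8⟩ ∈ ⟦in⟧} = {d1, d4, d5, d7, d8}
⟦bird⟧ = {d1, d2, d3, d4, d6, d8, d11, d13}
… ∩ ⟦whom d9 invited⟧ = {d1, d2, d3, d4, d6, d8, d11, d13} ∩ {d1, d2, d4, d5, d6, d7, d8, d9, d10, d12, d13} = {d1, d2, d4, d6, d8, d13}
… ∩ ⟦in front of d3⟧ = {d1, d2, d4, d6, d8, d13} ∩ {d4, d5, d6, d7, d8, d10, d13} = {d4, d6, d8, d13}
… ∩ ⟦in d8⟧ = {d4, d6, d8, d13} ∩ {d1, d4, d5, d7, d8} = {d4, d8}
⟦bird whom d9 invited in front of d3 in d8⟧ = {d4, d8}; d8 ∈ this set.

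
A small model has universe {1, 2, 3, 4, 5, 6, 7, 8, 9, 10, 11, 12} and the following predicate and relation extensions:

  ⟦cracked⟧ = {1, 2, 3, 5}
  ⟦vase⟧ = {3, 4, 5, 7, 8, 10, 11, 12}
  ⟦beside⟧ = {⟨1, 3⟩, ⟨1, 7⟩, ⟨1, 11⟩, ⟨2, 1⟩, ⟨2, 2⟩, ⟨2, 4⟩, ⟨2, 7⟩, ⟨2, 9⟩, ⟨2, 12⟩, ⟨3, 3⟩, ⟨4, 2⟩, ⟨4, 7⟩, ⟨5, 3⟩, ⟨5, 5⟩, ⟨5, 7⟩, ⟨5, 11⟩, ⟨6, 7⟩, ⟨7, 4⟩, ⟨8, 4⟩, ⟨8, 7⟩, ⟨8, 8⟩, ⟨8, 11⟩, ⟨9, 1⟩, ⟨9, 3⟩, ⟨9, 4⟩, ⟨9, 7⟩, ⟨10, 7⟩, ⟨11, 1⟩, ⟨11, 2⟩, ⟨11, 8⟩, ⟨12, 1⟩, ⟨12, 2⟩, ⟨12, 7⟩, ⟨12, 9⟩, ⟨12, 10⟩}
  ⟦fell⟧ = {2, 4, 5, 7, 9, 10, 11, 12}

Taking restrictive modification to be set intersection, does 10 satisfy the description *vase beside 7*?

yes

⟦beside 7⟧ = {x : ⟨x, 7⟩ ∈ ⟦beside⟧} = {1, 2, 4, 5, 6, 8, 9, 10, 12}
⟦vase⟧ = {3, 4, 5, 7, 8, 10, 11, 12}
… ∩ ⟦beside 7⟧ = {3, 4, 5, 7, 8, 10, 11, 12} ∩ {1, 2, 4, 5, 6, 8, 9, 10, 12} = {4, 5, 8, 10, 12}
⟦vase beside 7⟧ = {4, 5, 8, 10, 12}; 10 ∈ this set.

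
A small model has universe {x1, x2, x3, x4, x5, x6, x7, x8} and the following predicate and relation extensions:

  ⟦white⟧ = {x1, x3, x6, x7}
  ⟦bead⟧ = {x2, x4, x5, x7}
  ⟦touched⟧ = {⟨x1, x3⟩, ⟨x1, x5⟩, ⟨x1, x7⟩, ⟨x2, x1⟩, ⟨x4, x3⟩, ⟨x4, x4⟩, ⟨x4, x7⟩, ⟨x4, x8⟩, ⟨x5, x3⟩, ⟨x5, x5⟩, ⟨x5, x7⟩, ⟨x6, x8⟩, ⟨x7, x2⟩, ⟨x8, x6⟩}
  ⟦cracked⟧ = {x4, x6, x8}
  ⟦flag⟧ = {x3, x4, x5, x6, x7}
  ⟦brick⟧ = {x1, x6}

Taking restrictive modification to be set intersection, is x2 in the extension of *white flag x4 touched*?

⟦x4 touched⟧ = {x : ⟨x4, x⟩ ∈ ⟦touched⟧} = {x3, x4, x7, x8}
⟦flag⟧ = {x3, x4, x5, x6, x7}
… ∩ ⟦x4 touched⟧ = {x3, x4, x5, x6, x7} ∩ {x3, x4, x7, x8} = {x3, x4, x7}
… ∩ ⟦white⟧ = {x3, x4, x7} ∩ {x1, x3, x6, x7} = {x3, x7}
⟦white flag x4 touched⟧ = {x3, x7}; x2 ∉ this set.

no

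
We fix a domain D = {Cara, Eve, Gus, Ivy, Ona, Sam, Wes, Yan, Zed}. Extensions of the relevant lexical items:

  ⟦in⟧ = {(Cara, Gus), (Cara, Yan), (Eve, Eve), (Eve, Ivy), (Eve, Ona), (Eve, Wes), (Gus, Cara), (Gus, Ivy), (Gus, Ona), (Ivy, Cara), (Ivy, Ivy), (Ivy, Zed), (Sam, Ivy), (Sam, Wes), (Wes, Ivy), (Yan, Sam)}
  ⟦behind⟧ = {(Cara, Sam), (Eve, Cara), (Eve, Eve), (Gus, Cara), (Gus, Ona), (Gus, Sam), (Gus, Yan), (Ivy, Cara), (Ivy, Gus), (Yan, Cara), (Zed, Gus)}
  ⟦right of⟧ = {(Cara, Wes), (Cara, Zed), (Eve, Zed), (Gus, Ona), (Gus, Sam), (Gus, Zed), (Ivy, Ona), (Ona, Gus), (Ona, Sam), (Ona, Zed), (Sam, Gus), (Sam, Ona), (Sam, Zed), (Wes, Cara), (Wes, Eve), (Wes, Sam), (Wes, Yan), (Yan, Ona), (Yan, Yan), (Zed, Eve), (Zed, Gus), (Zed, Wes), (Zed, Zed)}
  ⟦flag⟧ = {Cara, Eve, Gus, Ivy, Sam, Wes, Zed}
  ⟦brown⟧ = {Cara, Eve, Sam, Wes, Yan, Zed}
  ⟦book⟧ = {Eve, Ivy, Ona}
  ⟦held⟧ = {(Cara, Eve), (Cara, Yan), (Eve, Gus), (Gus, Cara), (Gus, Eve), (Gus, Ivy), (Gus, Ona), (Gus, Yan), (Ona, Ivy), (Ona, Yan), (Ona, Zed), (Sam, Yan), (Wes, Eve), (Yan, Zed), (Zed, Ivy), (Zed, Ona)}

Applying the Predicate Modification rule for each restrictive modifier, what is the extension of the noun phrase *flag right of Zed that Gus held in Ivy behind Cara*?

⟦right of Zed⟧ = {x : ⟨x, Zed⟩ ∈ ⟦right of⟧} = {Cara, Eve, Gus, Ona, Sam, Zed}
⟦that Gus held⟧ = {x : ⟨Gus, x⟩ ∈ ⟦held⟧} = {Cara, Eve, Ivy, Ona, Yan}
⟦in Ivy⟧ = {x : ⟨x, Ivy⟩ ∈ ⟦in⟧} = {Eve, Gus, Ivy, Sam, Wes}
⟦behind Cara⟧ = {x : ⟨x, Cara⟩ ∈ ⟦behind⟧} = {Eve, Gus, Ivy, Yan}
⟦flag⟧ = {Cara, Eve, Gus, Ivy, Sam, Wes, Zed}
… ∩ ⟦right of Zed⟧ = {Cara, Eve, Gus, Ivy, Sam, Wes, Zed} ∩ {Cara, Eve, Gus, Ona, Sam, Zed} = {Cara, Eve, Gus, Sam, Zed}
… ∩ ⟦that Gus held⟧ = {Cara, Eve, Gus, Sam, Zed} ∩ {Cara, Eve, Ivy, Ona, Yan} = {Cara, Eve}
… ∩ ⟦in Ivy⟧ = {Cara, Eve} ∩ {Eve, Gus, Ivy, Sam, Wes} = {Eve}
… ∩ ⟦behind Cara⟧ = {Eve} ∩ {Eve, Gus, Ivy, Yan} = {Eve}
So ⟦flag right of Zed that Gus held in Ivy behind Cara⟧ = {Eve}.

{Eve}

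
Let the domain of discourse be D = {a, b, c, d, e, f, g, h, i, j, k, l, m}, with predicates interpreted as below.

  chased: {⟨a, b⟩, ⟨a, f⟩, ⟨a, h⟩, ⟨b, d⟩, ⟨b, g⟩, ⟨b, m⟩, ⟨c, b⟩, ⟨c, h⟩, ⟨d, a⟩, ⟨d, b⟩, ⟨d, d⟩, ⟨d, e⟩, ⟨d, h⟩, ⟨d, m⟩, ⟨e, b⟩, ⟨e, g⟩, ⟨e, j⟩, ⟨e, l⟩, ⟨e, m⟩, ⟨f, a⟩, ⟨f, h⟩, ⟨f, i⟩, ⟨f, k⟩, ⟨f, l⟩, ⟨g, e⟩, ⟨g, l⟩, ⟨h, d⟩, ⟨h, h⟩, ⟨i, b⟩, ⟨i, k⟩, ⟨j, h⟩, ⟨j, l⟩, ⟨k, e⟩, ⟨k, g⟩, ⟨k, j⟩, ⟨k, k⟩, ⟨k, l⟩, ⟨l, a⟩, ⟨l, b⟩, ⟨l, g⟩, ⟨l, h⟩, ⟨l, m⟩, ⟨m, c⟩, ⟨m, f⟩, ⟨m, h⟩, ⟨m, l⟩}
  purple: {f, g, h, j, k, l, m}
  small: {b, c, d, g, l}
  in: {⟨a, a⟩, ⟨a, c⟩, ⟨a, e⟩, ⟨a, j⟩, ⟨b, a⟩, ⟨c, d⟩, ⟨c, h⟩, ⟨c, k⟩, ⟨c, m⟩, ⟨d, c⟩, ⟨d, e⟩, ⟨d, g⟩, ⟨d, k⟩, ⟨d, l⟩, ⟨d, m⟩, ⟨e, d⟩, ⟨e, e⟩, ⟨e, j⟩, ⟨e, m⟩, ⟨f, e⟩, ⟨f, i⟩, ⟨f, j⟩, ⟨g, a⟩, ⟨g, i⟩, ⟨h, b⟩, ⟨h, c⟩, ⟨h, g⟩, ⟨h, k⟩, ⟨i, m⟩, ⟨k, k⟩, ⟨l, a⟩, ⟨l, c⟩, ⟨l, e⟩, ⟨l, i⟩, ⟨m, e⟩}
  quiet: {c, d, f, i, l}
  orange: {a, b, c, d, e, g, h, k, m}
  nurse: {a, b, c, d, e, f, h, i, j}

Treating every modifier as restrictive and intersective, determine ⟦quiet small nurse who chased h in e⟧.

⟦who chased h⟧ = {x : ⟨x, h⟩ ∈ ⟦chased⟧} = {a, c, d, f, h, j, l, m}
⟦in e⟧ = {x : ⟨x, e⟩ ∈ ⟦in⟧} = {a, d, e, f, l, m}
⟦nurse⟧ = {a, b, c, d, e, f, h, i, j}
… ∩ ⟦who chased h⟧ = {a, b, c, d, e, f, h, i, j} ∩ {a, c, d, f, h, j, l, m} = {a, c, d, f, h, j}
… ∩ ⟦in e⟧ = {a, c, d, f, h, j} ∩ {a, d, e, f, l, m} = {a, d, f}
… ∩ ⟦quiet⟧ = {a, d, f} ∩ {c, d, f, i, l} = {d, f}
… ∩ ⟦small⟧ = {d, f} ∩ {b, c, d, g, l} = {d}
So ⟦quiet small nurse who chased h in e⟧ = {d}.

{d}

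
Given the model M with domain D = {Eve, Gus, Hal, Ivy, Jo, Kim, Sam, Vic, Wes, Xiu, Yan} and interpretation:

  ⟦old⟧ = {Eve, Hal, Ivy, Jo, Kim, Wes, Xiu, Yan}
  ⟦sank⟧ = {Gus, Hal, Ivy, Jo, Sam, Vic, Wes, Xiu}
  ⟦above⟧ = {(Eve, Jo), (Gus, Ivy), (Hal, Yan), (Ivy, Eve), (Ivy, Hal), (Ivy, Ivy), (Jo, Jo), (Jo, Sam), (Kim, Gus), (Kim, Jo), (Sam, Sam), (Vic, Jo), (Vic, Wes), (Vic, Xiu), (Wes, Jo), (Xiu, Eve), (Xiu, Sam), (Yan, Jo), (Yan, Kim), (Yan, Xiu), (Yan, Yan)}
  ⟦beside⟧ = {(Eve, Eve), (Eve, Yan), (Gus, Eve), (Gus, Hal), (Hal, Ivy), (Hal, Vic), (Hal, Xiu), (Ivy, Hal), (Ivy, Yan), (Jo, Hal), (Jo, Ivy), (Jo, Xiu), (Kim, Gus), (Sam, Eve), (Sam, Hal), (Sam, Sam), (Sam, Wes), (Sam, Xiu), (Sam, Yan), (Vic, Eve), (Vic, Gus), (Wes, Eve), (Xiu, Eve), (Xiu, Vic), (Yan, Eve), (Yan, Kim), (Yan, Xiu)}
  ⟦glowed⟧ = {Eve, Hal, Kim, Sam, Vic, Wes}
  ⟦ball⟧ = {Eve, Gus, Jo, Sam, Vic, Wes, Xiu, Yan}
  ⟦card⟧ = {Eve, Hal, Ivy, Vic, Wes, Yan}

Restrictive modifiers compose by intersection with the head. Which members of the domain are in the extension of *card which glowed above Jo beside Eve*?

⟦which glowed⟧ = ⟦glowed⟧ = {Eve, Hal, Kim, Sam, Vic, Wes}
⟦above Jo⟧ = {x : ⟨x, Jo⟩ ∈ ⟦above⟧} = {Eve, Jo, Kim, Vic, Wes, Yan}
⟦beside Eve⟧ = {x : ⟨x, Eve⟩ ∈ ⟦beside⟧} = {Eve, Gus, Sam, Vic, Wes, Xiu, Yan}
⟦card⟧ = {Eve, Hal, Ivy, Vic, Wes, Yan}
… ∩ ⟦which glowed⟧ = {Eve, Hal, Ivy, Vic, Wes, Yan} ∩ {Eve, Hal, Kim, Sam, Vic, Wes} = {Eve, Hal, Vic, Wes}
… ∩ ⟦above Jo⟧ = {Eve, Hal, Vic, Wes} ∩ {Eve, Jo, Kim, Vic, Wes, Yan} = {Eve, Vic, Wes}
… ∩ ⟦beside Eve⟧ = {Eve, Vic, Wes} ∩ {Eve, Gus, Sam, Vic, Wes, Xiu, Yan} = {Eve, Vic, Wes}
So ⟦card which glowed above Jo beside Eve⟧ = {Eve, Vic, Wes}.

{Eve, Vic, Wes}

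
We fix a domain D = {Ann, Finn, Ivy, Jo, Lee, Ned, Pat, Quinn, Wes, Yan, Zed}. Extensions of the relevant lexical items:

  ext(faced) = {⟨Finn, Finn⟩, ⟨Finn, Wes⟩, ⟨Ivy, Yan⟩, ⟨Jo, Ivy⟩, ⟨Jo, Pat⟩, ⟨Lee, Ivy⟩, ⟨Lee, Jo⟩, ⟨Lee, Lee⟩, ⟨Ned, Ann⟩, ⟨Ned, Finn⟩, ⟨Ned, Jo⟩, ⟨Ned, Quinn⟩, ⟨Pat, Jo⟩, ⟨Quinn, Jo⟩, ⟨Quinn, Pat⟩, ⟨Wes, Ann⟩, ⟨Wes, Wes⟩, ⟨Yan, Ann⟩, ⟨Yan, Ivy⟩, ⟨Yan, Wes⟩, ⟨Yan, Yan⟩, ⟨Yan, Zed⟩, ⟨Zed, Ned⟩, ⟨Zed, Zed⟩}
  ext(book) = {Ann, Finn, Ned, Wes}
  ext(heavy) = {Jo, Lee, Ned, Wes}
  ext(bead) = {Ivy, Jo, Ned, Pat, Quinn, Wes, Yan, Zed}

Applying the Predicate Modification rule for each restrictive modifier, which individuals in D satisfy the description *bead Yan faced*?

{Ivy, Wes, Yan, Zed}

⟦Yan faced⟧ = {x : ⟨Yan, x⟩ ∈ ⟦faced⟧} = {Ann, Ivy, Wes, Yan, Zed}
⟦bead⟧ = {Ivy, Jo, Ned, Pat, Quinn, Wes, Yan, Zed}
… ∩ ⟦Yan faced⟧ = {Ivy, Jo, Ned, Pat, Quinn, Wes, Yan, Zed} ∩ {Ann, Ivy, Wes, Yan, Zed} = {Ivy, Wes, Yan, Zed}
So ⟦bead Yan faced⟧ = {Ivy, Wes, Yan, Zed}.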